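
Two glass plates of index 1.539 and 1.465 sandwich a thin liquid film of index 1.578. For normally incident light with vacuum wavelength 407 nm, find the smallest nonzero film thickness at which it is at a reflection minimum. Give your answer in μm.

0.129 μm

Top surface (1.539 → 1.578): reflection off a higher-index medium gives a half-wave phase shift.
At the lower boundary (n = 1.578 to n = 1.465) the reflected ray undergoes no phase shift.
Exactly one π shift → a net half-wave offset.
So the condition for destructive reflection is 2 n t = m λ.
Minimum nonzero at m = 1: t = λ / (2 n) = 407 / (2 × 1.578) = 129 nm.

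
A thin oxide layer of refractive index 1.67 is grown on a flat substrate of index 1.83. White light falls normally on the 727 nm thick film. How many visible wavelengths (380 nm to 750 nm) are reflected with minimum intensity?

Ray reflecting at the top interface goes from n = 1.0 toward n = 1.67: a half-wave phase shift.
Bottom surface (1.67 → 1.83): reflection off a higher-index medium gives a half-wave phase shift.
Zero or two π shifts → no net half-wave offset.
So the condition for destructive reflection is 2 n t = (m + ½) λ.
λ = 2 n t / (m + ½) = 2428 / (m + ½) nm.
m=2: 971 nm (IR); m=3: 694 nm (visible); m=4: 540 nm (visible); m=5: 441 nm (visible); m=6: 374 nm (UV).

3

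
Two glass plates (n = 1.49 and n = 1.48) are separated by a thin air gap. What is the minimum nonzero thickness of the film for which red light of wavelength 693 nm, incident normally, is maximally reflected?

173 nm

Ray reflecting at the top interface goes from n = 1.49 toward n = 1.0: no phase shift.
Bottom surface (1.0 → 1.48): reflection off a higher-index medium gives a half-wave phase shift.
Exactly one π shift → a net half-wave offset.
With one net inversion, constructive interference in reflection requires 2 n t = (m + ½) λ.
Minimum at m = 0: t = λ / (4 n) = 693 / (4 × 1.0) = 173 nm.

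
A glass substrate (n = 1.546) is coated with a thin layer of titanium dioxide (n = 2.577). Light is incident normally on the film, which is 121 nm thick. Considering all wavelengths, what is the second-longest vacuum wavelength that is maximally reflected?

416 nm

Ray reflecting at the top interface goes from n = 1.0 toward n = 2.577: a half-wave phase shift.
Bottom surface (2.577 → 1.546): reflection off a lower-index medium gives no phase shift.
The two reflections differ by half a wavelength.
For bright reflection here: 2 n t = (m + ½) λ.
λ = 2 n t / (m + ½). The second-longest wavelength is m = 1: λ = 2 × 2.577 × 121 / 1.50 = 416 nm.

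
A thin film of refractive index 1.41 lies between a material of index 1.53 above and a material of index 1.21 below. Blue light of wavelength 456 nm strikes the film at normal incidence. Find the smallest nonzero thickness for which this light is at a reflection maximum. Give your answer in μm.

0.162 μm

At the upper boundary (n = 1.53 to n = 1.41) the reflected ray undergoes no phase shift.
Ray reflecting at the bottom interface goes from n = 1.41 toward n = 1.21: no phase shift.
Net: no relative phase inversion (both shifts match).
For bright reflection here: 2 n t = m λ.
The smallest nonzero thickness corresponds to m = 1: t = m λ / (2 n) = 1.00 × 456 / (2 × 1.41) = 162 nm.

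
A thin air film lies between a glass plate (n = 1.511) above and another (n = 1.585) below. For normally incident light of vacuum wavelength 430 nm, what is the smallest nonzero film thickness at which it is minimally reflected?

215 nm

Ray reflecting at the top interface goes from n = 1.511 toward n = 1.0: no phase shift.
Ray reflecting at the bottom interface goes from n = 1.0 toward n = 1.585: a half-wave phase shift.
Exactly one π shift → a net half-wave offset.
So the condition for destructive reflection is 2 n t = m λ.
The smallest nonzero thickness corresponds to m = 1: t = m λ / (2 n) = 1.00 × 430 / (2 × 1.0) = 215 nm.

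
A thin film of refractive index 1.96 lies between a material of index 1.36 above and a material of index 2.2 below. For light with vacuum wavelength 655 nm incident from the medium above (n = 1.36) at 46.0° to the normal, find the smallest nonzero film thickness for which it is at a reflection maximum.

193 nm

Top surface (1.36 → 1.96): reflection off a higher-index medium gives a half-wave phase shift.
Ray reflecting at the bottom interface goes from n = 1.96 toward n = 2.2: a half-wave phase shift.
Net: no relative phase inversion (both shifts match).
For strong reflection here: 2 n t cos θ_r = m λ.
Snell's law: 1.36 sin 46.0° = 1.96 sin θ_r → sin θ_r = 0.499, cos θ_r = 0.867.
Minimum nonzero at m = 1: t = λ / (2 n cos θ_r) = 655 / (2 × 1.96 × 0.867) = 193 nm.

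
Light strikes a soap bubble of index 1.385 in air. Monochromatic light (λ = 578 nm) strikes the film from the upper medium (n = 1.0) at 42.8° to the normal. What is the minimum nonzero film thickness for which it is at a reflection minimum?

239 nm

At the upper boundary (n = 1.0 to n = 1.385) the reflected ray undergoes a half-wave phase shift.
Ray reflecting at the bottom interface goes from n = 1.385 toward n = 1.0: no phase shift.
The two reflections differ by half a wavelength.
With one net inversion, destructive interference in reflection requires 2 n t cos θ_r = m λ.
Snell's law: 1.0 sin 42.8° = 1.385 sin θ_r → sin θ_r = 0.491, cos θ_r = 0.871.
Minimum nonzero at m = 1: t = λ / (2 n cos θ_r) = 578 / (2 × 1.385 × 0.871) = 239 nm.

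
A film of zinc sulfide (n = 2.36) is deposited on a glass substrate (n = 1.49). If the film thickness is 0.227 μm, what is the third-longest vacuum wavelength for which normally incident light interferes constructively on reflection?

429 nm

Top surface (1.0 → 2.36): reflection off a higher-index medium gives a half-wave phase shift.
At the lower boundary (n = 2.36 to n = 1.49) the reflected ray undergoes no phase shift.
Net: one phase inversion between the two reflected rays.
For bright reflection here: 2 n t = (m + ½) λ.
λ = 2 n t / (m + ½). The third-longest wavelength is m = 2: λ = 2 × 2.36 × 227 / 2.50 = 429 nm.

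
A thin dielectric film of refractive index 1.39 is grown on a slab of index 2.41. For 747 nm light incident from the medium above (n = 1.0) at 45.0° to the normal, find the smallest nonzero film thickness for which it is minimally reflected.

156 nm

At the upper boundary (n = 1.0 to n = 1.39) the reflected ray undergoes a half-wave phase shift.
Bottom surface (1.39 → 2.41): reflection off a higher-index medium gives a half-wave phase shift.
Net: no relative phase inversion (both shifts match).
With no net inversion, destructive interference in reflection requires 2 n t cos θ_r = (m + ½) λ.
Snell's law: 1.0 sin 45.0° = 1.39 sin θ_r → sin θ_r = 0.509, cos θ_r = 0.861.
Minimum at m = 0: t = λ / (4 n cos θ_r) = 747 / (4 × 1.39 × 0.861) = 156 nm.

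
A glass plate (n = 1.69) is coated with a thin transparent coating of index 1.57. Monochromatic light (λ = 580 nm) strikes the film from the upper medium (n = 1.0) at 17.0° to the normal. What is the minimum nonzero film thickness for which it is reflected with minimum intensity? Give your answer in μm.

0.0940 μm

Ray reflecting at the top interface goes from n = 1.0 toward n = 1.57: a half-wave phase shift.
Bottom surface (1.57 → 1.69): reflection off a higher-index medium gives a half-wave phase shift.
Net: no relative phase inversion (both shifts match).
So the condition for destructive reflection is 2 n t cos θ_r = (m + ½) λ.
Snell's law: 1.0 sin 17.0° = 1.57 sin θ_r → sin θ_r = 0.186, cos θ_r = 0.983.
Minimum at m = 0: t = λ / (4 n cos θ_r) = 580 / (4 × 1.57 × 0.983) = 94.0 nm.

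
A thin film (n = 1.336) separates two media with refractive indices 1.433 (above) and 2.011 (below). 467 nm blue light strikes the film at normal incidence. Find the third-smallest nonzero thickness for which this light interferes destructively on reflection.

524 nm

Ray reflecting at the top interface goes from n = 1.433 toward n = 1.336: no phase shift.
Ray reflecting at the bottom interface goes from n = 1.336 toward n = 2.011: a half-wave phase shift.
The two reflections differ by half a wavelength.
With one net inversion, destructive interference in reflection requires 2 n t = m λ.
The third-smallest nonzero thickness corresponds to m = 3: t = m λ / (2 n) = 3.00 × 467 / (2 × 1.336) = 524 nm.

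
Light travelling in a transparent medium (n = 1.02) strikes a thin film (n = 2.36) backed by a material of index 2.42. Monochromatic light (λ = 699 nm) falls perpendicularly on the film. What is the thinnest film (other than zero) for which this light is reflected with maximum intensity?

148 nm

Ray reflecting at the top interface goes from n = 1.02 toward n = 2.36: a half-wave phase shift.
Ray reflecting at the bottom interface goes from n = 2.36 toward n = 2.42: a half-wave phase shift.
Net: no relative phase inversion (both shifts match).
So the condition for constructive reflection is 2 n t = m λ.
Minimum nonzero at m = 1: t = λ / (2 n) = 699 / (2 × 2.36) = 148 nm.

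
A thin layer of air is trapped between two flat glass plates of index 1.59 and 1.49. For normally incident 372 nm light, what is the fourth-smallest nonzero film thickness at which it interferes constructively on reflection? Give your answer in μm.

Top surface (1.59 → 1.0): reflection off a lower-index medium gives no phase shift.
Ray reflecting at the bottom interface goes from n = 1.0 toward n = 1.49: a half-wave phase shift.
The two reflections differ by half a wavelength.
For strong reflection here: 2 n t = (m + ½) λ.
The fourth-smallest nonzero thickness corresponds to m = 3: t = (m + ½) λ / (2 n) = 3.50 × 372 / (2 × 1.0) = 651 nm.

0.651 μm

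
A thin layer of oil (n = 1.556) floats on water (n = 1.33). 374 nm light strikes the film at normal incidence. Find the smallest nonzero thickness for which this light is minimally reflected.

Top surface (1.0 → 1.556): reflection off a higher-index medium gives a half-wave phase shift.
Bottom surface (1.556 → 1.33): reflection off a lower-index medium gives no phase shift.
The two reflections differ by half a wavelength.
So the condition for destructive reflection is 2 n t = m λ.
The smallest nonzero thickness corresponds to m = 1: t = m λ / (2 n) = 1.00 × 374 / (2 × 1.556) = 120 nm.

120 nm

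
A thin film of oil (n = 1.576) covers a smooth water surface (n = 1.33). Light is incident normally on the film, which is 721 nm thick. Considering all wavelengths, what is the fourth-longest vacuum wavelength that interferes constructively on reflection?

Ray reflecting at the top interface goes from n = 1.0 toward n = 1.576: a half-wave phase shift.
At the lower boundary (n = 1.576 to n = 1.33) the reflected ray undergoes no phase shift.
Exactly one π shift → a net half-wave offset.
With one net inversion, constructive interference in reflection requires 2 n t = (m + ½) λ.
λ = 2 n t / (m + ½). The fourth-longest wavelength is m = 3: λ = 2 × 1.576 × 721 / 3.50 = 649 nm.

649 nm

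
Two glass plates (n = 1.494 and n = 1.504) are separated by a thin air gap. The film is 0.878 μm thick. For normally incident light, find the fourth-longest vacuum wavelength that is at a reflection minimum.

Ray reflecting at the top interface goes from n = 1.494 toward n = 1.0: no phase shift.
Bottom surface (1.0 → 1.504): reflection off a higher-index medium gives a half-wave phase shift.
The two reflections differ by half a wavelength.
With one net inversion, destructive interference in reflection requires 2 n t = m λ.
λ = 2 n t / m. The fourth-longest wavelength is m = 4: λ = 2 × 1.0 × 878 / 4.00 = 439 nm.

439 nm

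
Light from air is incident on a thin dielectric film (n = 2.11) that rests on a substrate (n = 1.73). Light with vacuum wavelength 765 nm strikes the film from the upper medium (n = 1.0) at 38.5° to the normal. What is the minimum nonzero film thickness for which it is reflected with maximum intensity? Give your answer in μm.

Top surface (1.0 → 2.11): reflection off a higher-index medium gives a half-wave phase shift.
Bottom surface (2.11 → 1.73): reflection off a lower-index medium gives no phase shift.
The two reflections differ by half a wavelength.
For strong reflection here: 2 n t cos θ_r = (m + ½) λ.
Snell's law: 1.0 sin 38.5° = 2.11 sin θ_r → sin θ_r = 0.295, cos θ_r = 0.955.
Minimum at m = 0: t = λ / (4 n cos θ_r) = 765 / (4 × 2.11 × 0.955) = 94.9 nm.

0.0949 μm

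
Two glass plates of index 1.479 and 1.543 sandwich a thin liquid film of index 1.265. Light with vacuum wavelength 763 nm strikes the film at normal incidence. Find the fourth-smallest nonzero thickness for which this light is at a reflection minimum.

1206 nm

Ray reflecting at the top interface goes from n = 1.479 toward n = 1.265: no phase shift.
Bottom surface (1.265 → 1.543): reflection off a higher-index medium gives a half-wave phase shift.
The two reflections differ by half a wavelength.
So the condition for destructive reflection is 2 n t = m λ.
The fourth-smallest nonzero thickness corresponds to m = 4: t = m λ / (2 n) = 4.00 × 763 / (2 × 1.265) = 1206 nm.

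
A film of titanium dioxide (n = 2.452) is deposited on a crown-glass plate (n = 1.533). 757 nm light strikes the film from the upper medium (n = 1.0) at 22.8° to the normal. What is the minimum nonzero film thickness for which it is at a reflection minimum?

Top surface (1.0 → 2.452): reflection off a higher-index medium gives a half-wave phase shift.
Bottom surface (2.452 → 1.533): reflection off a lower-index medium gives no phase shift.
Exactly one π shift → a net half-wave offset.
For weak reflection here: 2 n t cos θ_r = m λ.
Snell's law: 1.0 sin 22.8° = 2.452 sin θ_r → sin θ_r = 0.158, cos θ_r = 0.987.
Minimum nonzero at m = 1: t = λ / (2 n cos θ_r) = 757 / (2 × 2.452 × 0.987) = 156 nm.

156 nm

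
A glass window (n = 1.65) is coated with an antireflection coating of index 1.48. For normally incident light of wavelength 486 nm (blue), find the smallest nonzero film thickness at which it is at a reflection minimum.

82.1 nm

At the upper boundary (n = 1.0 to n = 1.48) the reflected ray undergoes a half-wave phase shift.
Bottom surface (1.48 → 1.65): reflection off a higher-index medium gives a half-wave phase shift.
Zero or two π shifts → no net half-wave offset.
So the condition for destructive reflection is 2 n t = (m + ½) λ.
Minimum at m = 0: t = λ / (4 n) = 486 / (4 × 1.48) = 82.1 nm.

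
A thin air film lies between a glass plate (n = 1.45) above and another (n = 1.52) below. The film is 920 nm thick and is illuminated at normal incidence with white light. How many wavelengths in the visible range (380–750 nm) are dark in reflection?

2

At the upper boundary (n = 1.45 to n = 1.0) the reflected ray undergoes no phase shift.
At the lower boundary (n = 1.0 to n = 1.52) the reflected ray undergoes a half-wave phase shift.
The two reflections differ by half a wavelength.
So the condition for destructive reflection is 2 n t = m λ.
λ = 2 n t / m = 1840 / m nm.
m=2: 920 nm (IR); m=3: 613 nm (visible); m=4: 460 nm (visible); m=5: 368 nm (UV).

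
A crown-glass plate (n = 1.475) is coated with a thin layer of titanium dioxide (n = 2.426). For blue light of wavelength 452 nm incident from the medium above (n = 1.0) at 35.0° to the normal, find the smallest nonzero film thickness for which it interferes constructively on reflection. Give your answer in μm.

Ray reflecting at the top interface goes from n = 1.0 toward n = 2.426: a half-wave phase shift.
Ray reflecting at the bottom interface goes from n = 2.426 toward n = 1.475: no phase shift.
The two reflections differ by half a wavelength.
For strong reflection here: 2 n t cos θ_r = (m + ½) λ.
Snell's law: 1.0 sin 35.0° = 2.426 sin θ_r → sin θ_r = 0.236, cos θ_r = 0.972.
Minimum at m = 0: t = λ / (4 n cos θ_r) = 452 / (4 × 2.426 × 0.972) = 47.9 nm.

0.0479 μm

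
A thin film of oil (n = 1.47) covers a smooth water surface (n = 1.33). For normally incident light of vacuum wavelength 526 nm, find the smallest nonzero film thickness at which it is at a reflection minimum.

179 nm

Top surface (1.0 → 1.47): reflection off a higher-index medium gives a half-wave phase shift.
Bottom surface (1.47 → 1.33): reflection off a lower-index medium gives no phase shift.
Exactly one π shift → a net half-wave offset.
For weak reflection here: 2 n t = m λ.
Minimum nonzero at m = 1: t = λ / (2 n) = 526 / (2 × 1.47) = 179 nm.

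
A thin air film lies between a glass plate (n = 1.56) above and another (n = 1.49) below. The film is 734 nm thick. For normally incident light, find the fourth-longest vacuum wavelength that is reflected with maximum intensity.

419 nm

At the upper boundary (n = 1.56 to n = 1.0) the reflected ray undergoes no phase shift.
Ray reflecting at the bottom interface goes from n = 1.0 toward n = 1.49: a half-wave phase shift.
Exactly one π shift → a net half-wave offset.
So the condition for constructive reflection is 2 n t = (m + ½) λ.
λ = 2 n t / (m + ½). The fourth-longest wavelength is m = 3: λ = 2 × 1.0 × 734 / 3.50 = 419 nm.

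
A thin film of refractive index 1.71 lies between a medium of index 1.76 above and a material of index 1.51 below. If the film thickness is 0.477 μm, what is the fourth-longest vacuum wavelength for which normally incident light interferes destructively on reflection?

466 nm

Ray reflecting at the top interface goes from n = 1.76 toward n = 1.71: no phase shift.
At the lower boundary (n = 1.71 to n = 1.51) the reflected ray undergoes no phase shift.
Net: no relative phase inversion (both shifts match).
With no net inversion, destructive interference in reflection requires 2 n t = (m + ½) λ.
λ = 2 n t / (m + ½). The fourth-longest wavelength is m = 3: λ = 2 × 1.71 × 477 / 3.50 = 466 nm.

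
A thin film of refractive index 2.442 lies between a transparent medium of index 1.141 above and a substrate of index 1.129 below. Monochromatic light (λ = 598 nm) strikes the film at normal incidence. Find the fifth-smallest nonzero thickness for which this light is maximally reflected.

551 nm

Ray reflecting at the top interface goes from n = 1.141 toward n = 2.442: a half-wave phase shift.
At the lower boundary (n = 2.442 to n = 1.129) the reflected ray undergoes no phase shift.
The two reflections differ by half a wavelength.
For strong reflection here: 2 n t = (m + ½) λ.
The fifth-smallest nonzero thickness corresponds to m = 4: t = (m + ½) λ / (2 n) = 4.50 × 598 / (2 × 2.442) = 551 nm.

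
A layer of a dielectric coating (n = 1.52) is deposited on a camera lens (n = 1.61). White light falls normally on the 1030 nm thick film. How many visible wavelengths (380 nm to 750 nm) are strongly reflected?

At the upper boundary (n = 1.0 to n = 1.52) the reflected ray undergoes a half-wave phase shift.
At the lower boundary (n = 1.52 to n = 1.61) the reflected ray undergoes a half-wave phase shift.
The two reflections carry the same phase change, so no net offset.
For bright reflection here: 2 n t = m λ.
λ = 2 n t / m = 3131 / m nm.
m=4: 783 nm (IR); m=5: 626 nm (visible); m=6: 522 nm (visible); m=7: 447 nm (visible); m=8: 391 nm (visible); m=9: 348 nm (UV).

4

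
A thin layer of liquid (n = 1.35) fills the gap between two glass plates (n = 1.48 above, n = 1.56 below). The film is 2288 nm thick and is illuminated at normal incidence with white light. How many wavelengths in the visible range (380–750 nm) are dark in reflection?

8

Ray reflecting at the top interface goes from n = 1.48 toward n = 1.35: no phase shift.
Bottom surface (1.35 → 1.56): reflection off a higher-index medium gives a half-wave phase shift.
Exactly one π shift → a net half-wave offset.
With one net inversion, destructive interference in reflection requires 2 n t = m λ.
λ = 2 n t / m = 6178 / m nm.
m=8: 772 nm (IR); m=9: 686 nm (visible); m=10: 618 nm (visible); m=11: 562 nm (visible); m=12: 515 nm (visible); m=13: 475 nm (visible); m=14: 441 nm (visible); m=15: 412 nm (visible); m=16: 386 nm (visible); m=17: 363 nm (UV).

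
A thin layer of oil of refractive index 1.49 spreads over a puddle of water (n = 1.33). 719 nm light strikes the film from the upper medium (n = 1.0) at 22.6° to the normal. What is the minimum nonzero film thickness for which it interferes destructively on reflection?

Ray reflecting at the top interface goes from n = 1.0 toward n = 1.49: a half-wave phase shift.
Bottom surface (1.49 → 1.33): reflection off a lower-index medium gives no phase shift.
The two reflections differ by half a wavelength.
So the condition for destructive reflection is 2 n t cos θ_r = m λ.
Snell's law: 1.0 sin 22.6° = 1.49 sin θ_r → sin θ_r = 0.258, cos θ_r = 0.966.
Minimum nonzero at m = 1: t = λ / (2 n cos θ_r) = 719 / (2 × 1.49 × 0.966) = 250 nm.

250 nm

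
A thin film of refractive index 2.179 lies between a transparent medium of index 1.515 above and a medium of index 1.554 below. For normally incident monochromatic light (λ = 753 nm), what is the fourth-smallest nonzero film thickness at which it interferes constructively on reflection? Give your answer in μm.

0.605 μm

Ray reflecting at the top interface goes from n = 1.515 toward n = 2.179: a half-wave phase shift.
Bottom surface (2.179 → 1.554): reflection off a lower-index medium gives no phase shift.
The two reflections differ by half a wavelength.
For maximum reflection here: 2 n t = (m + ½) λ.
The fourth-smallest nonzero thickness corresponds to m = 3: t = (m + ½) λ / (2 n) = 3.50 × 753 / (2 × 2.179) = 605 nm.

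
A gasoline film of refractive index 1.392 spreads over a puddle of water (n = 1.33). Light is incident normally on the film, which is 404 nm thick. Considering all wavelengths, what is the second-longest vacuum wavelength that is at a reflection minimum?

562 nm

Ray reflecting at the top interface goes from n = 1.0 toward n = 1.392: a half-wave phase shift.
Bottom surface (1.392 → 1.33): reflection off a lower-index medium gives no phase shift.
Exactly one π shift → a net half-wave offset.
So the condition for destructive reflection is 2 n t = m λ.
λ = 2 n t / m. The second-longest wavelength is m = 2: λ = 2 × 1.392 × 404 / 2.00 = 562 nm.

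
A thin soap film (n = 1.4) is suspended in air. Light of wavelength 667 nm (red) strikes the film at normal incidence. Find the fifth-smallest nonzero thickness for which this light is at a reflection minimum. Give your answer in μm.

Top surface (1.0 → 1.4): reflection off a higher-index medium gives a half-wave phase shift.
Bottom surface (1.4 → 1.0): reflection off a lower-index medium gives no phase shift.
The two reflections differ by half a wavelength.
So the condition for destructive reflection is 2 n t = m λ.
The fifth-smallest nonzero thickness corresponds to m = 5: t = m λ / (2 n) = 5.00 × 667 / (2 × 1.4) = 1191 nm.

1.19 μm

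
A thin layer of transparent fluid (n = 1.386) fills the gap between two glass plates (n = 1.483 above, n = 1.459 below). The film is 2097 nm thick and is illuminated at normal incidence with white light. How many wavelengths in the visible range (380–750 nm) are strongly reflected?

7

At the upper boundary (n = 1.483 to n = 1.386) the reflected ray undergoes no phase shift.
At the lower boundary (n = 1.386 to n = 1.459) the reflected ray undergoes a half-wave phase shift.
The two reflections differ by half a wavelength.
With one net inversion, constructive interference in reflection requires 2 n t = (m + ½) λ.
λ = 2 n t / (m + ½) = 5813 / (m + ½) nm.
m=7: 775 nm (IR); m=8: 684 nm (visible); m=9: 612 nm (visible); m=10: 554 nm (visible); m=11: 505 nm (visible); m=12: 465 nm (visible); m=13: 431 nm (visible); m=14: 401 nm (visible); m=15: 375 nm (UV).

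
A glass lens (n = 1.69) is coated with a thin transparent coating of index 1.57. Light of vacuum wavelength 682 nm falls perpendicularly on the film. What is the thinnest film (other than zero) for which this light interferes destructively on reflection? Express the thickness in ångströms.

1086 Å

Top surface (1.0 → 1.57): reflection off a higher-index medium gives a half-wave phase shift.
Bottom surface (1.57 → 1.69): reflection off a higher-index medium gives a half-wave phase shift.
Net: no relative phase inversion (both shifts match).
With no net inversion, destructive interference in reflection requires 2 n t = (m + ½) λ.
Minimum at m = 0: t = λ / (4 n) = 682 / (4 × 1.57) = 109 nm.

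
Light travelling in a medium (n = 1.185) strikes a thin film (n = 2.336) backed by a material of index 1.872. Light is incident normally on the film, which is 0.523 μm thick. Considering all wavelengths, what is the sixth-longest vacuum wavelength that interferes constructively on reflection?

444 nm

Top surface (1.185 → 2.336): reflection off a higher-index medium gives a half-wave phase shift.
At the lower boundary (n = 2.336 to n = 1.872) the reflected ray undergoes no phase shift.
Net: one phase inversion between the two reflected rays.
For maximum reflection here: 2 n t = (m + ½) λ.
λ = 2 n t / (m + ½). The sixth-longest wavelength is m = 5: λ = 2 × 2.336 × 523 / 5.50 = 444 nm.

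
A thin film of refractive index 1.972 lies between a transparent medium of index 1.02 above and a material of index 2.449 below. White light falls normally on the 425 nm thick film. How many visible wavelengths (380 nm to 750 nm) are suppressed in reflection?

At the upper boundary (n = 1.02 to n = 1.972) the reflected ray undergoes a half-wave phase shift.
Bottom surface (1.972 → 2.449): reflection off a higher-index medium gives a half-wave phase shift.
Net: no relative phase inversion (both shifts match).
For dark reflection here: 2 n t = (m + ½) λ.
λ = 2 n t / (m + ½) = 1676 / (m + ½) nm.
m=1: 1117 nm (IR); m=2: 670 nm (visible); m=3: 479 nm (visible); m=4: 372 nm (UV).

2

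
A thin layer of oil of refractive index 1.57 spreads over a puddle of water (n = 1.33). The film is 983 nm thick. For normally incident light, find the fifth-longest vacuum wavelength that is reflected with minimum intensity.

617 nm

At the upper boundary (n = 1.0 to n = 1.57) the reflected ray undergoes a half-wave phase shift.
At the lower boundary (n = 1.57 to n = 1.33) the reflected ray undergoes no phase shift.
Exactly one π shift → a net half-wave offset.
So the condition for destructive reflection is 2 n t = m λ.
λ = 2 n t / m. The fifth-longest wavelength is m = 5: λ = 2 × 1.57 × 983 / 5.00 = 617 nm.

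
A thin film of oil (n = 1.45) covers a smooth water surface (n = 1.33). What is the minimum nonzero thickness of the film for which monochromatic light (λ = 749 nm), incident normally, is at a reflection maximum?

129 nm

Top surface (1.0 → 1.45): reflection off a higher-index medium gives a half-wave phase shift.
Bottom surface (1.45 → 1.33): reflection off a lower-index medium gives no phase shift.
Exactly one π shift → a net half-wave offset.
With one net inversion, constructive interference in reflection requires 2 n t = (m + ½) λ.
Minimum at m = 0: t = λ / (4 n) = 749 / (4 × 1.45) = 129 nm.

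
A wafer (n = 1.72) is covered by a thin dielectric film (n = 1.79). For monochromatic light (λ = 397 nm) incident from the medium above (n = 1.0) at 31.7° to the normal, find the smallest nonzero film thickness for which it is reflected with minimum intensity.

116 nm

At the upper boundary (n = 1.0 to n = 1.79) the reflected ray undergoes a half-wave phase shift.
Bottom surface (1.79 → 1.72): reflection off a lower-index medium gives no phase shift.
The two reflections differ by half a wavelength.
For dark reflection here: 2 n t cos θ_r = m λ.
Snell's law: 1.0 sin 31.7° = 1.79 sin θ_r → sin θ_r = 0.294, cos θ_r = 0.956.
Minimum nonzero at m = 1: t = λ / (2 n cos θ_r) = 397 / (2 × 1.79 × 0.956) = 116 nm.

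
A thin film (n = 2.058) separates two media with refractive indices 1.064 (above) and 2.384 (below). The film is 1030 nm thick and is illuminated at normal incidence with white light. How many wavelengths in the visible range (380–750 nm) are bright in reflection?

Ray reflecting at the top interface goes from n = 1.064 toward n = 2.058: a half-wave phase shift.
Bottom surface (2.058 → 2.384): reflection off a higher-index medium gives a half-wave phase shift.
Net: no relative phase inversion (both shifts match).
For strong reflection here: 2 n t = m λ.
λ = 2 n t / m = 4239 / m nm.
m=5: 848 nm (IR); m=6: 707 nm (visible); m=7: 606 nm (visible); m=8: 530 nm (visible); m=9: 471 nm (visible); m=10: 424 nm (visible); m=11: 385 nm (visible); m=12: 353 nm (UV).

6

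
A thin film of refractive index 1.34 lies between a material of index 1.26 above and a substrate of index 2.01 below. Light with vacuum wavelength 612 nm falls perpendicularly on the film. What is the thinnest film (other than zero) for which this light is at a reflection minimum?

At the upper boundary (n = 1.26 to n = 1.34) the reflected ray undergoes a half-wave phase shift.
Ray reflecting at the bottom interface goes from n = 1.34 toward n = 2.01: a half-wave phase shift.
The two reflections carry the same phase change, so no net offset.
So the condition for destructive reflection is 2 n t = (m + ½) λ.
Minimum at m = 0: t = λ / (4 n) = 612 / (4 × 1.34) = 114 nm.

114 nm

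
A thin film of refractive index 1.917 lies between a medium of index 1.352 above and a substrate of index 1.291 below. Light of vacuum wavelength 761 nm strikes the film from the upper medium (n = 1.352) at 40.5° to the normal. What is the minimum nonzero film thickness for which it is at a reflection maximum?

112 nm

Ray reflecting at the top interface goes from n = 1.352 toward n = 1.917: a half-wave phase shift.
Bottom surface (1.917 → 1.291): reflection off a lower-index medium gives no phase shift.
Exactly one π shift → a net half-wave offset.
For maximum reflection here: 2 n t cos θ_r = (m + ½) λ.
Snell's law: 1.352 sin 40.5° = 1.917 sin θ_r → sin θ_r = 0.458, cos θ_r = 0.889.
Minimum at m = 0: t = λ / (4 n cos θ_r) = 761 / (4 × 1.917 × 0.889) = 112 nm.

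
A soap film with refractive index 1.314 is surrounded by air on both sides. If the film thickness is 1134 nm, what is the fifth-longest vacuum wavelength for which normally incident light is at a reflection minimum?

Ray reflecting at the top interface goes from n = 1.0 toward n = 1.314: a half-wave phase shift.
At the lower boundary (n = 1.314 to n = 1.0) the reflected ray undergoes no phase shift.
Net: one phase inversion between the two reflected rays.
With one net inversion, destructive interference in reflection requires 2 n t = m λ.
λ = 2 n t / m. The fifth-longest wavelength is m = 5: λ = 2 × 1.314 × 1134 / 5.00 = 596 nm.

596 nm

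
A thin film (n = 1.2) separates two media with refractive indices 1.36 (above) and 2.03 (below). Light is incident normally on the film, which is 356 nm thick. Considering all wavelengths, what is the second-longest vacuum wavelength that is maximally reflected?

570 nm

At the upper boundary (n = 1.36 to n = 1.2) the reflected ray undergoes no phase shift.
Bottom surface (1.2 → 2.03): reflection off a higher-index medium gives a half-wave phase shift.
Exactly one π shift → a net half-wave offset.
For strong reflection here: 2 n t = (m + ½) λ.
λ = 2 n t / (m + ½). The second-longest wavelength is m = 1: λ = 2 × 1.2 × 356 / 1.50 = 570 nm.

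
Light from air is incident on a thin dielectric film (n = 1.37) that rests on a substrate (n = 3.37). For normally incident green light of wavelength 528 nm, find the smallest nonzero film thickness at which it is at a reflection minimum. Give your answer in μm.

0.0964 μm

Top surface (1.0 → 1.37): reflection off a higher-index medium gives a half-wave phase shift.
Bottom surface (1.37 → 3.37): reflection off a higher-index medium gives a half-wave phase shift.
Net: no relative phase inversion (both shifts match).
So the condition for destructive reflection is 2 n t = (m + ½) λ.
Minimum at m = 0: t = λ / (4 n) = 528 / (4 × 1.37) = 96.4 nm.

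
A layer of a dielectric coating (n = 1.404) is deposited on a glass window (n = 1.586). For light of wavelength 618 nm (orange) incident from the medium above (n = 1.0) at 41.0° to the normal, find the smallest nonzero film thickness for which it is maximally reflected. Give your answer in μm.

0.249 μm

At the upper boundary (n = 1.0 to n = 1.404) the reflected ray undergoes a half-wave phase shift.
At the lower boundary (n = 1.404 to n = 1.586) the reflected ray undergoes a half-wave phase shift.
The two reflections carry the same phase change, so no net offset.
So the condition for constructive reflection is 2 n t cos θ_r = m λ.
Snell's law: 1.0 sin 41.0° = 1.404 sin θ_r → sin θ_r = 0.467, cos θ_r = 0.884.
Minimum nonzero at m = 1: t = λ / (2 n cos θ_r) = 618 / (2 × 1.404 × 0.884) = 249 nm.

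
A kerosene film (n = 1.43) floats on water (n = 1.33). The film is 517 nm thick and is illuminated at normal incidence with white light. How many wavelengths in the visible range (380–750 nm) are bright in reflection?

2

Ray reflecting at the top interface goes from n = 1.0 toward n = 1.43: a half-wave phase shift.
At the lower boundary (n = 1.43 to n = 1.33) the reflected ray undergoes no phase shift.
The two reflections differ by half a wavelength.
So the condition for constructive reflection is 2 n t = (m + ½) λ.
λ = 2 n t / (m + ½) = 1479 / (m + ½) nm.
m=1: 986 nm (IR); m=2: 591 nm (visible); m=3: 422 nm (visible); m=4: 329 nm (UV).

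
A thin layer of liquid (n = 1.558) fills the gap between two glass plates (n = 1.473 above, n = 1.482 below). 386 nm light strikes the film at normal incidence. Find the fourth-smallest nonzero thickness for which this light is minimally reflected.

496 nm

Ray reflecting at the top interface goes from n = 1.473 toward n = 1.558: a half-wave phase shift.
Ray reflecting at the bottom interface goes from n = 1.558 toward n = 1.482: no phase shift.
Net: one phase inversion between the two reflected rays.
For minimum reflection here: 2 n t = m λ.
The fourth-smallest nonzero thickness corresponds to m = 4: t = m λ / (2 n) = 4.00 × 386 / (2 × 1.558) = 496 nm.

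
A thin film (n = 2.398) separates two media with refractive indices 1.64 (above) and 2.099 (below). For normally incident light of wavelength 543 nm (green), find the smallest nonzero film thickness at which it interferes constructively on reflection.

56.6 nm

At the upper boundary (n = 1.64 to n = 2.398) the reflected ray undergoes a half-wave phase shift.
Bottom surface (2.398 → 2.099): reflection off a lower-index medium gives no phase shift.
Net: one phase inversion between the two reflected rays.
With one net inversion, constructive interference in reflection requires 2 n t = (m + ½) λ.
Minimum at m = 0: t = λ / (4 n) = 543 / (4 × 2.398) = 56.6 nm.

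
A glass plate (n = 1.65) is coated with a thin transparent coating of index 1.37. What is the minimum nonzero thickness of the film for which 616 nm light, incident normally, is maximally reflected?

225 nm

Top surface (1.0 → 1.37): reflection off a higher-index medium gives a half-wave phase shift.
Bottom surface (1.37 → 1.65): reflection off a higher-index medium gives a half-wave phase shift.
Net: no relative phase inversion (both shifts match).
For strong reflection here: 2 n t = m λ.
Minimum nonzero at m = 1: t = λ / (2 n) = 616 / (2 × 1.37) = 225 nm.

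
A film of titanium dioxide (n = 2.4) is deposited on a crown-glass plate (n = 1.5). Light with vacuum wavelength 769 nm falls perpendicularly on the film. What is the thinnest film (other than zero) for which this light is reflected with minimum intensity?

Top surface (1.0 → 2.4): reflection off a higher-index medium gives a half-wave phase shift.
Bottom surface (2.4 → 1.5): reflection off a lower-index medium gives no phase shift.
The two reflections differ by half a wavelength.
So the condition for destructive reflection is 2 n t = m λ.
Minimum nonzero at m = 1: t = λ / (2 n) = 769 / (2 × 2.4) = 160 nm.

160 nm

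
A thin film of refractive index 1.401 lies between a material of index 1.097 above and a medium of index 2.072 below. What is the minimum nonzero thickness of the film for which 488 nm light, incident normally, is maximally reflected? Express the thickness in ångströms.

Ray reflecting at the top interface goes from n = 1.097 toward n = 1.401: a half-wave phase shift.
Bottom surface (1.401 → 2.072): reflection off a higher-index medium gives a half-wave phase shift.
The two reflections carry the same phase change, so no net offset.
So the condition for constructive reflection is 2 n t = m λ.
Minimum nonzero at m = 1: t = λ / (2 n) = 488 / (2 × 1.401) = 174 nm.

1742 Å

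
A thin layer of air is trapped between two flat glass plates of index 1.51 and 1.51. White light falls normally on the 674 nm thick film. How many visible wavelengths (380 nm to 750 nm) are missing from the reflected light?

2

Top surface (1.51 → 1.0): reflection off a lower-index medium gives no phase shift.
Bottom surface (1.0 → 1.51): reflection off a higher-index medium gives a half-wave phase shift.
The two reflections differ by half a wavelength.
For minimum reflection here: 2 n t = m λ.
λ = 2 n t / m = 1348 / m nm.
m=1: 1348 nm (IR); m=2: 674 nm (visible); m=3: 449 nm (visible); m=4: 337 nm (UV).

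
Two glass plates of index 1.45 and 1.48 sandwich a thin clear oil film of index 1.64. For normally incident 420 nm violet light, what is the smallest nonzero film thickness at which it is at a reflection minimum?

128 nm

At the upper boundary (n = 1.45 to n = 1.64) the reflected ray undergoes a half-wave phase shift.
Bottom surface (1.64 → 1.48): reflection off a lower-index medium gives no phase shift.
Exactly one π shift → a net half-wave offset.
So the condition for destructive reflection is 2 n t = m λ.
The smallest nonzero thickness corresponds to m = 1: t = m λ / (2 n) = 1.00 × 420 / (2 × 1.64) = 128 nm.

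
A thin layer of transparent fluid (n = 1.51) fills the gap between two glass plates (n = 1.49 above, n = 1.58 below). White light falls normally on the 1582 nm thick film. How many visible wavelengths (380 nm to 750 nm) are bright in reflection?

6

Ray reflecting at the top interface goes from n = 1.49 toward n = 1.51: a half-wave phase shift.
At the lower boundary (n = 1.51 to n = 1.58) the reflected ray undergoes a half-wave phase shift.
Zero or two π shifts → no net half-wave offset.
With no net inversion, constructive interference in reflection requires 2 n t = m λ.
λ = 2 n t / m = 4778 / m nm.
m=6: 796 nm (IR); m=7: 683 nm (visible); m=8: 597 nm (visible); m=9: 531 nm (visible); m=10: 478 nm (visible); m=11: 434 nm (visible); m=12: 398 nm (visible); m=13: 368 nm (UV).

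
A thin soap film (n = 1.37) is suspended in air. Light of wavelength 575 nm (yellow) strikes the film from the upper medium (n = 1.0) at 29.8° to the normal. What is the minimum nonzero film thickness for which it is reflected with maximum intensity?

113 nm

Ray reflecting at the top interface goes from n = 1.0 toward n = 1.37: a half-wave phase shift.
Ray reflecting at the bottom interface goes from n = 1.37 toward n = 1.0: no phase shift.
Exactly one π shift → a net half-wave offset.
For maximum reflection here: 2 n t cos θ_r = (m + ½) λ.
Snell's law: 1.0 sin 29.8° = 1.37 sin θ_r → sin θ_r = 0.363, cos θ_r = 0.932.
Minimum at m = 0: t = λ / (4 n cos θ_r) = 575 / (4 × 1.37 × 0.932) = 113 nm.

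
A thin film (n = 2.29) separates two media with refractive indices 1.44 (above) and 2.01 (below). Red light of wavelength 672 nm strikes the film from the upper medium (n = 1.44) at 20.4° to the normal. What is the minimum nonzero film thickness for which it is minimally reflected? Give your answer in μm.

0.150 μm

Top surface (1.44 → 2.29): reflection off a higher-index medium gives a half-wave phase shift.
Bottom surface (2.29 → 2.01): reflection off a lower-index medium gives no phase shift.
Exactly one π shift → a net half-wave offset.
With one net inversion, destructive interference in reflection requires 2 n t cos θ_r = m λ.
Snell's law: 1.44 sin 20.4° = 2.29 sin θ_r → sin θ_r = 0.219, cos θ_r = 0.976.
Minimum nonzero at m = 1: t = λ / (2 n cos θ_r) = 672 / (2 × 2.29 × 0.976) = 150 nm.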